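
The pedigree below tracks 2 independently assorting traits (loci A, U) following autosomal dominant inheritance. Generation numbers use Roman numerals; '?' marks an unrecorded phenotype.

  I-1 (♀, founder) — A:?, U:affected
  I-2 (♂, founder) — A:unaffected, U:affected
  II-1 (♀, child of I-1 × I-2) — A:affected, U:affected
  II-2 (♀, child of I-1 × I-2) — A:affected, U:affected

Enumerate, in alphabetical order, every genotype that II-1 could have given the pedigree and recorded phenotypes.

A/I-1 ? ·: Aa|AA
A/I-2 un ·: aa
A/II-1 aff I-1×I-2: Aa
A/II-2 aff I-1×I-2: Aa
⇒ A over [I-1,I-2,II-1,II-2]: 2 consistent
U/I-1 aff ·: Uu|UU
U/I-2 aff ·: Uu|UU
U/II-1 aff I-1×I-2: Uu|UU
U/II-2 aff I-1×I-2: Uu|UU
⇒ U over [I-1,I-2,II-1,II-2]: 13 consistent

II-1 ∈ {Aa UU, Aa Uu}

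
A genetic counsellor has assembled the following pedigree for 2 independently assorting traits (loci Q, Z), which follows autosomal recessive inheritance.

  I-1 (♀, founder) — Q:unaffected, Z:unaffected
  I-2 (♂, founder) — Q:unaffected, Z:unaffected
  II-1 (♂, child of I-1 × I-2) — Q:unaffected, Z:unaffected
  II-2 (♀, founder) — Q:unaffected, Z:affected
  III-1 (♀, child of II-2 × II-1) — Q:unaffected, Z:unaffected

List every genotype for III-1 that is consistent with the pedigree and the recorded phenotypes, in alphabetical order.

III-1 ∈ {QQ Zz, Qq Zz}

Q/I-1 un ·: QQ|Qq
Q/I-2 un ·: QQ|Qq
Q/II-1 un I-1×I-2: QQ|Qq
Q/II-2 un ·: QQ|Qq
Q/III-1 un II-2×II-1: QQ|Qq
⇒ Q over [I-1,I-2,II-1,II-2,III-1]: 24 consistent
Z/I-1 un ·: ZZ|Zz
Z/I-2 un ·: ZZ|Zz
Z/II-1 un I-1×I-2: ZZ|Zz
Z/II-2 aff ·: zz
Z/III-1 un II-2×II-1: Zz
⇒ Z over [I-1,I-2,II-1,II-2,III-1]: 7 consistent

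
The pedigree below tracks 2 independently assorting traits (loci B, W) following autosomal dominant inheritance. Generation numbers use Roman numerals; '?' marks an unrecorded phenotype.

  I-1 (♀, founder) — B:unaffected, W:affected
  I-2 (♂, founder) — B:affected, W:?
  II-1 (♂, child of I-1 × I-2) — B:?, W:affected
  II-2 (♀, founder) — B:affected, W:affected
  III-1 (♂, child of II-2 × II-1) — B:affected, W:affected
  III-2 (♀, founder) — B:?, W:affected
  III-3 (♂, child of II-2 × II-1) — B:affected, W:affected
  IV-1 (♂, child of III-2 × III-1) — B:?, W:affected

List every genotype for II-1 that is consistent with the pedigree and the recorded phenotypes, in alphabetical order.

B/I-1 un ·: bb
B/I-2 aff ·: Bb|BB
B/II-1 ? I-1×I-2: bb|Bb
B/II-2 aff ·: Bb|BB
B/III-1 aff II-2×II-1: Bb|BB
B/III-2 ? ·: bb|Bb|BB
B/III-3 aff II-2×II-1: Bb|BB
B/IV-1 ? III-2×III-1: bb|Bb|BB
⇒ B over [I-1,I-2,II-1,II-2,III-1,III-2,III-3,IV-1]: 102 consistent
W/I-1 aff ·: Ww|WW
W/I-2 ? ·: ww|Ww|WW
W/II-1 aff I-1×I-2: Ww|WW
W/II-2 aff ·: Ww|WW
W/III-1 aff II-2×II-1: Ww|WW
W/III-2 aff ·: Ww|WW
W/III-3 aff II-2×II-1: Ww|WW
W/IV-1 aff III-2×III-1: Ww|WW
⇒ W over [I-1,I-2,II-1,II-2,III-1,III-2,III-3,IV-1]: 208 consistent

II-1 ∈ {Bb WW, Bb Ww, bb WW, bb Ww}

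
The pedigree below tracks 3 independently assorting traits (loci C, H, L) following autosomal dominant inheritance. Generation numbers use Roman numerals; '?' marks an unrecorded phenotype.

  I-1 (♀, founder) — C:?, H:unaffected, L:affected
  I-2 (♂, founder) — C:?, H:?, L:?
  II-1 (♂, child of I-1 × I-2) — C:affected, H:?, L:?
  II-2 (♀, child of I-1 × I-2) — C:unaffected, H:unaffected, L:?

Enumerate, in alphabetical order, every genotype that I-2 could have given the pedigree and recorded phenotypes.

I-2 ∈ {Cc Hh LL, Cc Hh Ll, Cc Hh ll, Cc hh LL, Cc hh Ll, Cc hh ll, cc Hh LL, cc Hh Ll, cc Hh ll, cc hh LL, cc hh Ll, cc hh ll}

C/I-1 ? ·: cc|Cc
C/I-2 ? ·: cc|Cc
C/II-1 aff I-1×I-2: Cc|CC
C/II-2 un I-1×I-2: cc
⇒ C over [I-1,I-2,II-1,II-2]: 4 consistent
H/I-1 un ·: hh
H/I-2 ? ·: hh|Hh
H/II-1 ? I-1×I-2: hh|Hh
H/II-2 un I-1×I-2: hh
⇒ H over [I-1,I-2,II-1,II-2]: 3 consistent
L/I-1 aff ·: Ll|LL
L/I-2 ? ·: ll|Ll|LL
L/II-1 ? I-1×I-2: ll|Ll|LL
L/II-2 ? I-1×I-2: ll|Ll|LL
⇒ L over [I-1,I-2,II-1,II-2]: 23 consistent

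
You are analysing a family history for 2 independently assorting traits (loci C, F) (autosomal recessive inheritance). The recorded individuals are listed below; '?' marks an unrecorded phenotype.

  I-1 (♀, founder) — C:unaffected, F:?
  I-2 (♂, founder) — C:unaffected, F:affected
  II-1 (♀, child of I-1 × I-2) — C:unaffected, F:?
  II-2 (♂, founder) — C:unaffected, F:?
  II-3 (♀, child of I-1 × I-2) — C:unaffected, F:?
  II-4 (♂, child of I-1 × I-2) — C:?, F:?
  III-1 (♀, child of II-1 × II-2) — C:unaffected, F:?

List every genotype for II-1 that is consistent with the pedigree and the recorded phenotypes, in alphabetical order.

II-1 ∈ {CC Ff, CC ff, Cc Ff, Cc ff}

C/I-1 un ·: CC|Cc
C/I-2 un ·: CC|Cc
C/II-1 un I-1×I-2: CC|Cc
C/II-2 un ·: CC|Cc
C/II-3 un I-1×I-2: CC|Cc
C/II-4 ? I-1×I-2: CC|Cc|cc
C/III-1 un II-1×II-2: CC|Cc
⇒ C over [I-1,I-2,II-1,II-2,II-3,II-4,III-1]: 101 consistent
F/I-1 ? ·: FF|Ff|ff
F/I-2 aff ·: ff
F/II-1 ? I-1×I-2: Ff|ff
F/II-2 ? ·: FF|Ff|ff
F/II-3 ? I-1×I-2: Ff|ff
F/II-4 ? I-1×I-2: Ff|ff
F/III-1 ? II-1×II-2: FF|Ff|ff
⇒ F over [I-1,I-2,II-1,II-2,II-3,II-4,III-1]: 55 consistent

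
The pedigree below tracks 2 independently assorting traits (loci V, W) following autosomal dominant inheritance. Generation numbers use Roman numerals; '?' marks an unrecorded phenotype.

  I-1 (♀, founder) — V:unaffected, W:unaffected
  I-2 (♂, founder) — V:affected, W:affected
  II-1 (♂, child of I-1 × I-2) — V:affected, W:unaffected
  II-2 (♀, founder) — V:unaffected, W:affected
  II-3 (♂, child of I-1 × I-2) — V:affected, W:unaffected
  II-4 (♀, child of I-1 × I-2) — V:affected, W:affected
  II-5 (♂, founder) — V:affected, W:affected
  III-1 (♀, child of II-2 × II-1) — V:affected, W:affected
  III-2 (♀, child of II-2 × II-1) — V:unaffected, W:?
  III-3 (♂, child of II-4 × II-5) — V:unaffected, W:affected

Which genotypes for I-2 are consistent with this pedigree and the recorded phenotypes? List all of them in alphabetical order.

V/I-1 un ·: vv
V/I-2 aff ·: Vv|VV
V/II-1 aff I-1×I-2: Vv
V/II-2 un ·: vv
V/II-3 aff I-1×I-2: Vv
V/II-4 aff I-1×I-2: Vv
V/II-5 aff ·: Vv
V/III-1 aff II-2×II-1: Vv
V/III-2 un II-2×II-1: vv
V/III-3 un II-4×II-5: vv
⇒ V over [I-1,I-2,II-1,II-2,II-3,II-4,II-5,III-1,III-2,III-3]: 2 consistent
W/I-1 un ·: ww
W/I-2 aff ·: Ww
W/II-1 un I-1×I-2: ww
W/II-2 aff ·: Ww|WW
W/II-3 un I-1×I-2: ww
W/II-4 aff I-1×I-2: Ww
W/II-5 aff ·: Ww|WW
W/III-1 aff II-2×II-1: Ww
W/III-2 ? II-2×II-1: ww|Ww
W/III-3 aff II-4×II-5: Ww|WW
⇒ W over [I-1,I-2,II-1,II-2,II-3,II-4,II-5,III-1,III-2,III-3]: 12 consistent

I-2 ∈ {VV Ww, Vv Ww}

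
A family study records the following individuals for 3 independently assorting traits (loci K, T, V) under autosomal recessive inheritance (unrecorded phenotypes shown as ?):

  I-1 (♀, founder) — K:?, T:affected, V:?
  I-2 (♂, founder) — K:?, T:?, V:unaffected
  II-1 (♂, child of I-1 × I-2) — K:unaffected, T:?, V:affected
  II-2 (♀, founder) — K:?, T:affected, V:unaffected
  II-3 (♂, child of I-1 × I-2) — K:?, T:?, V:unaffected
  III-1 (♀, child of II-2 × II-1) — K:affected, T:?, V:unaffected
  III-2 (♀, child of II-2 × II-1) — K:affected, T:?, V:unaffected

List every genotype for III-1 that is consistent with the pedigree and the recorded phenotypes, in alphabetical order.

III-1 ∈ {kk Tt Vv, kk tt Vv}

K/I-1 ? ·: KK|Kk|kk
K/I-2 ? ·: KK|Kk|kk
K/II-1 un I-1×I-2: Kk
K/II-2 ? ·: Kk|kk
K/II-3 ? I-1×I-2: KK|Kk|kk
K/III-1 aff II-2×II-1: kk
K/III-2 aff II-2×II-1: kk
⇒ K over [I-1,I-2,II-1,II-2,II-3,III-1,III-2]: 26 consistent
T/I-1 aff ·: tt
T/I-2 ? ·: TT|Tt|tt
T/II-1 ? I-1×I-2: Tt|tt
T/II-2 aff ·: tt
T/II-3 ? I-1×I-2: Tt|tt
T/III-1 ? II-2×II-1: Tt|tt
T/III-2 ? II-2×II-1: Tt|tt
⇒ T over [I-1,I-2,II-1,II-2,II-3,III-1,III-2]: 15 consistent
V/I-1 ? ·: Vv|vv
V/I-2 un ·: Vv
V/II-1 aff I-1×I-2: vv
V/II-2 un ·: VV|Vv
V/II-3 un I-1×I-2: VV|Vv
V/III-1 un II-2×II-1: Vv
V/III-2 un II-2×II-1: Vv
⇒ V over [I-1,I-2,II-1,II-2,II-3,III-1,III-2]: 6 consistent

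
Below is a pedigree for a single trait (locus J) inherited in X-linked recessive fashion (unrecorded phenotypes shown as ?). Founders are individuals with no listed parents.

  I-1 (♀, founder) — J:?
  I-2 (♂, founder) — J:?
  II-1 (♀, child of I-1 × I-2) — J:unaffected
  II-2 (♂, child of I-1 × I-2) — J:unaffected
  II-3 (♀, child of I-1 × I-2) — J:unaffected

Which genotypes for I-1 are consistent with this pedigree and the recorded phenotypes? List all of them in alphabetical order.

J/I-1 ? ·: X^JX^J|X^JX^j
J/I-2 ? ·: X^JY|X^jY
J/II-1 un I-1×I-2: X^JX^J|X^JX^j
J/II-2 un I-1×I-2: X^JY
J/II-3 un I-1×I-2: X^JX^J|X^JX^j
⇒ J over [I-1,I-2,II-1,II-2,II-3]: 7 consistent

I-1 ∈ {X^JX^J, X^JX^j}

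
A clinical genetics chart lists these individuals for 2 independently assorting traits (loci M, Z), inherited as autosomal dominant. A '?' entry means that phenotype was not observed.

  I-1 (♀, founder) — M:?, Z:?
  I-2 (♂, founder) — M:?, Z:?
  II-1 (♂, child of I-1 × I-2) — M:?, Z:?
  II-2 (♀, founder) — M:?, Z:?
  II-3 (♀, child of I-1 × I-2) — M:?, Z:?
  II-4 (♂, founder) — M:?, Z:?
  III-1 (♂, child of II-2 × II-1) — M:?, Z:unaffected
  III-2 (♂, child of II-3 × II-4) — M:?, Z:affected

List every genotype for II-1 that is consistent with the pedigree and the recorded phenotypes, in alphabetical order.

M/I-1 ? ·: mm|Mm|MM
M/I-2 ? ·: mm|Mm|MM
M/II-1 ? I-1×I-2: mm|Mm|MM
M/II-2 ? ·: mm|Mm|MM
M/II-3 ? I-1×I-2: mm|Mm|MM
M/II-4 ? ·: mm|Mm|MM
M/III-1 ? II-2×II-1: mm|Mm|MM
M/III-2 ? II-3×II-4: mm|Mm|MM
⇒ M over [I-1,I-2,II-1,II-2,II-3,II-4,III-1,III-2]: 839 consistent
Z/I-1 ? ·: zz|Zz|ZZ
Z/I-2 ? ·: zz|Zz|ZZ
Z/II-1 ? I-1×I-2: zz|Zz
Z/II-2 ? ·: zz|Zz
Z/II-3 ? I-1×I-2: zz|Zz|ZZ
Z/II-4 ? ·: zz|Zz|ZZ
Z/III-1 un II-2×II-1: zz
Z/III-2 aff II-3×II-4: Zz|ZZ
⇒ Z over [I-1,I-2,II-1,II-2,II-3,II-4,III-1,III-2]: 160 consistent

II-1 ∈ {MM Zz, MM zz, Mm Zz, Mm zz, mm Zz, mm zz}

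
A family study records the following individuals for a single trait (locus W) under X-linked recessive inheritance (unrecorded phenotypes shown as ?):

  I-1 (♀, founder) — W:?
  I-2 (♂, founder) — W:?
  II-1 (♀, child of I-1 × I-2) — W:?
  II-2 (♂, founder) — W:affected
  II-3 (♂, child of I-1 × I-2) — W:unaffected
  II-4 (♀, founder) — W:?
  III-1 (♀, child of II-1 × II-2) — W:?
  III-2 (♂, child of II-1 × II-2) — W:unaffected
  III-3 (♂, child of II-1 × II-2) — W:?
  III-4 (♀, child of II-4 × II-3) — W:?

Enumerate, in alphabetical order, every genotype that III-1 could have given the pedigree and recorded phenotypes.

III-1 ∈ {X^WX^w, X^wX^w}

W/I-1 ? ·: X^WX^W|X^WX^w
W/I-2 ? ·: X^WY|X^wY
W/II-1 ? I-1×I-2: X^WX^W|X^WX^w
W/II-2 aff ·: X^wY
W/II-3 un I-1×I-2: X^WY
W/II-4 ? ·: X^WX^W|X^WX^w|X^wX^w
W/III-1 ? II-1×II-2: X^WX^w|X^wX^w
W/III-2 un II-1×II-2: X^WY
W/III-3 ? II-1×II-2: X^WY|X^wY
W/III-4 ? II-4×II-3: X^WX^W|X^WX^w
⇒ W over [I-1,I-2,II-1,II-2,II-3,II-4,III-1,III-2,III-3,III-4]: 56 consistent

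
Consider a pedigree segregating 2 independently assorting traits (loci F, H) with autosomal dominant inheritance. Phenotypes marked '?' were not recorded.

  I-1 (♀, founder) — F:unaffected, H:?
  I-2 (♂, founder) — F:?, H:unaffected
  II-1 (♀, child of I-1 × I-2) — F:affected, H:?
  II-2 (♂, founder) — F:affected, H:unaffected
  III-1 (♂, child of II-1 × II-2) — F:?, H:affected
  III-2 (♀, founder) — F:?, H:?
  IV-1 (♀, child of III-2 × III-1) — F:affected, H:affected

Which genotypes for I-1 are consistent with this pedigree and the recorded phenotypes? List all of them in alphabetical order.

I-1 ∈ {ff HH, ff Hh}

F/I-1 un ·: ff
F/I-2 ? ·: Ff|FF
F/II-1 aff I-1×I-2: Ff
F/II-2 aff ·: Ff|FF
F/III-1 ? II-1×II-2: ff|Ff|FF
F/III-2 ? ·: ff|Ff|FF
F/IV-1 aff III-2×III-1: Ff|FF
⇒ F over [I-1,I-2,II-1,II-2,III-1,III-2,IV-1]: 40 consistent
H/I-1 ? ·: Hh|HH
H/I-2 un ·: hh
H/II-1 ? I-1×I-2: Hh
H/II-2 un ·: hh
H/III-1 aff II-1×II-2: Hh
H/III-2 ? ·: hh|Hh|HH
H/IV-1 aff III-2×III-1: Hh|HH
⇒ H over [I-1,I-2,II-1,II-2,III-1,III-2,IV-1]: 10 consistent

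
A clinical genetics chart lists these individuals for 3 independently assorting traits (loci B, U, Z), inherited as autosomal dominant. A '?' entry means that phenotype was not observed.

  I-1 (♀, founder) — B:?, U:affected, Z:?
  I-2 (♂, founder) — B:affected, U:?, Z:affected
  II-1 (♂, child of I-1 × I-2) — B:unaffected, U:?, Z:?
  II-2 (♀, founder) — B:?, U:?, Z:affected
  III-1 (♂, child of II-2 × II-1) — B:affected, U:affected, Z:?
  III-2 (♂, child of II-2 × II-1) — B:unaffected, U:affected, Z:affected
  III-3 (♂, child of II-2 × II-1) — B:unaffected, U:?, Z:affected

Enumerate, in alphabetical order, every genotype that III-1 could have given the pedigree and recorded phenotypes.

B/I-1 ? ·: bb|Bb
B/I-2 aff ·: Bb
B/II-1 un I-1×I-2: bb
B/II-2 ? ·: Bb
B/III-1 aff II-2×II-1: Bb
B/III-2 un II-2×II-1: bb
B/III-3 un II-2×II-1: bb
⇒ B over [I-1,I-2,II-1,II-2,III-1,III-2,III-3]: 2 consistent
U/I-1 aff ·: Uu|UU
U/I-2 ? ·: uu|Uu|UU
U/II-1 ? I-1×I-2: uu|Uu|UU
U/II-2 ? ·: uu|Uu|UU
U/III-1 aff II-2×II-1: Uu|UU
U/III-2 aff II-2×II-1: Uu|UU
U/III-3 ? II-2×II-1: uu|Uu|UU
⇒ U over [I-1,I-2,II-1,II-2,III-1,III-2,III-3]: 156 consistent
Z/I-1 ? ·: zz|Zz|ZZ
Z/I-2 aff ·: Zz|ZZ
Z/II-1 ? I-1×I-2: zz|Zz|ZZ
Z/II-2 aff ·: Zz|ZZ
Z/III-1 ? II-2×II-1: zz|Zz|ZZ
Z/III-2 aff II-2×II-1: Zz|ZZ
Z/III-3 aff II-2×II-1: Zz|ZZ
⇒ Z over [I-1,I-2,II-1,II-2,III-1,III-2,III-3]: 142 consistent

III-1 ∈ {Bb UU ZZ, Bb UU Zz, Bb UU zz, Bb Uu ZZ, Bb Uu Zz, Bb Uu zz}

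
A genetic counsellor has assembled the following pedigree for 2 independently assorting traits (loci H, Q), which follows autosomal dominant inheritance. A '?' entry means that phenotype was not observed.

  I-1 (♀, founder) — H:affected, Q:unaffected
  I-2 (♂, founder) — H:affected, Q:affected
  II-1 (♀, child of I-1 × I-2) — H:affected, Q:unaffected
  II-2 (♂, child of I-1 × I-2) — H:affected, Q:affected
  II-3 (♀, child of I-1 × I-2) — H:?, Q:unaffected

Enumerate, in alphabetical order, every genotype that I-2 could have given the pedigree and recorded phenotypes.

I-2 ∈ {HH Qq, Hh Qq}

H/I-1 aff ·: Hh|HH
H/I-2 aff ·: Hh|HH
H/II-1 aff I-1×I-2: Hh|HH
H/II-2 aff I-1×I-2: Hh|HH
H/II-3 ? I-1×I-2: hh|Hh|HH
⇒ H over [I-1,I-2,II-1,II-2,II-3]: 29 consistent
Q/I-1 un ·: qq
Q/I-2 aff ·: Qq
Q/II-1 un I-1×I-2: qq
Q/II-2 aff I-1×I-2: Qq
Q/II-3 un I-1×I-2: qq
⇒ Q over [I-1,I-2,II-1,II-2,II-3]: 1 consistent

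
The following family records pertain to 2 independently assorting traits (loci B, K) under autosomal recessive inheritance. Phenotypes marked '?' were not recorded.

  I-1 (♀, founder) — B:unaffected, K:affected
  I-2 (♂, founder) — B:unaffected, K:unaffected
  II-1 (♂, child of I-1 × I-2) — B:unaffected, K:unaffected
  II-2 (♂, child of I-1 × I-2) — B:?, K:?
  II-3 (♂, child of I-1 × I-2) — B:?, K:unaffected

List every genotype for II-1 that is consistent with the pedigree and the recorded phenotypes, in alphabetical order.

II-1 ∈ {BB Kk, Bb Kk}

B/I-1 un ·: BB|Bb
B/I-2 un ·: BB|Bb
B/II-1 un I-1×I-2: BB|Bb
B/II-2 ? I-1×I-2: BB|Bb|bb
B/II-3 ? I-1×I-2: BB|Bb|bb
⇒ B over [I-1,I-2,II-1,II-2,II-3]: 35 consistent
K/I-1 aff ·: kk
K/I-2 un ·: KK|Kk
K/II-1 un I-1×I-2: Kk
K/II-2 ? I-1×I-2: Kk|kk
K/II-3 un I-1×I-2: Kk
⇒ K over [I-1,I-2,II-1,II-2,II-3]: 3 consistent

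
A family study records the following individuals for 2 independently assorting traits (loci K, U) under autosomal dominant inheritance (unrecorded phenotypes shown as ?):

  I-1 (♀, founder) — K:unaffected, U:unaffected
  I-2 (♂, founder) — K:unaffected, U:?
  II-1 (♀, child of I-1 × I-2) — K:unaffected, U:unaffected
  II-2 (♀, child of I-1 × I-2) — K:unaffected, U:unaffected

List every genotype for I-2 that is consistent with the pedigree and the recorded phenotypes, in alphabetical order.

K/I-1 un ·: kk
K/I-2 un ·: kk
K/II-1 un I-1×I-2: kk
K/II-2 un I-1×I-2: kk
⇒ K over [I-1,I-2,II-1,II-2]: 1 consistent
U/I-1 un ·: uu
U/I-2 ? ·: uu|Uu
U/II-1 un I-1×I-2: uu
U/II-2 un I-1×I-2: uu
⇒ U over [I-1,I-2,II-1,II-2]: 2 consistent

I-2 ∈ {kk Uu, kk uu}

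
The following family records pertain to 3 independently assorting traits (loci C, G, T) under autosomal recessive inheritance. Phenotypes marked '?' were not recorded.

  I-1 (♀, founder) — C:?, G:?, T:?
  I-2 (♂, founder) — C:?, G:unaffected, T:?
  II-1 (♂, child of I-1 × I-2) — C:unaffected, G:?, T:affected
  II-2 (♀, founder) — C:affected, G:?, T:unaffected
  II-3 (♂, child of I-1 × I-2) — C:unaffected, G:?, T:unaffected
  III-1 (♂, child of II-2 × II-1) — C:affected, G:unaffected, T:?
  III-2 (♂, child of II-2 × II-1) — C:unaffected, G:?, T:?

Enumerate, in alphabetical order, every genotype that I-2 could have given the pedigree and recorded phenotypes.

I-2 ∈ {CC GG Tt, CC GG tt, CC Gg Tt, CC Gg tt, Cc GG Tt, Cc GG tt, Cc Gg Tt, Cc Gg tt, cc GG Tt, cc GG tt, cc Gg Tt, cc Gg tt}

C/I-1 ? ·: CC|Cc|cc
C/I-2 ? ·: CC|Cc|cc
C/II-1 un I-1×I-2: Cc
C/II-2 aff ·: cc
C/II-3 un I-1×I-2: CC|Cc
C/III-1 aff II-2×II-1: cc
C/III-2 un II-2×II-1: Cc
⇒ C over [I-1,I-2,II-1,II-2,II-3,III-1,III-2]: 10 consistent
G/I-1 ? ·: GG|Gg|gg
G/I-2 un ·: GG|Gg
G/II-1 ? I-1×I-2: GG|Gg|gg
G/II-2 ? ·: GG|Gg|gg
G/II-3 ? I-1×I-2: GG|Gg|gg
G/III-1 un II-2×II-1: GG|Gg
G/III-2 ? II-2×II-1: GG|Gg|gg
⇒ G over [I-1,I-2,II-1,II-2,II-3,III-1,III-2]: 183 consistent
T/I-1 ? ·: Tt|tt
T/I-2 ? ·: Tt|tt
T/II-1 aff I-1×I-2: tt
T/II-2 un ·: TT|Tt
T/II-3 un I-1×I-2: TT|Tt
T/III-1 ? II-2×II-1: Tt|tt
T/III-2 ? II-2×II-1: Tt|tt
⇒ T over [I-1,I-2,II-1,II-2,II-3,III-1,III-2]: 20 consistent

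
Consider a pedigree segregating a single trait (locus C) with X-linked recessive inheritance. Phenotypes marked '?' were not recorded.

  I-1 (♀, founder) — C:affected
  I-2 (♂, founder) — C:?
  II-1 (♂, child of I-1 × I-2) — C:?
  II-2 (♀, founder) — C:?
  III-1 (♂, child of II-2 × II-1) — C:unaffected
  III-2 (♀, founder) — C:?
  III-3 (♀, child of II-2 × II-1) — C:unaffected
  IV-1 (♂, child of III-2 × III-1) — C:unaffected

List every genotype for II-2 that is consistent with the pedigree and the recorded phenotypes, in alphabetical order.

C/I-1 aff ·: X^cX^c
C/I-2 ? ·: X^CY|X^cY
C/II-1 ? I-1×I-2: X^cY
C/II-2 ? ·: X^CX^C|X^CX^c
C/III-1 un II-2×II-1: X^CY
C/III-2 ? ·: X^CX^C|X^CX^c
C/III-3 un II-2×II-1: X^CX^c
C/IV-1 un III-2×III-1: X^CY
⇒ C over [I-1,I-2,II-1,II-2,III-1,III-2,III-3,IV-1]: 8 consistent

II-2 ∈ {X^CX^C, X^CX^c}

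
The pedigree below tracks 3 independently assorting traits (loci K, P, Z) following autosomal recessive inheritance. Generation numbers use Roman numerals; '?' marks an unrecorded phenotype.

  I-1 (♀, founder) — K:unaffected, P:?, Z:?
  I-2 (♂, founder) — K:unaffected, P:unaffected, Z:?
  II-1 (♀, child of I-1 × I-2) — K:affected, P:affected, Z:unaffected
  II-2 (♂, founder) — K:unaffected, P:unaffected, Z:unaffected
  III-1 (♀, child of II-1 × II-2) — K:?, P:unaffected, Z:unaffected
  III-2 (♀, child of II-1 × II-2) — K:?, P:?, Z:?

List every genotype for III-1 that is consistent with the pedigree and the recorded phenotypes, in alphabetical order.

K/I-1 un ·: Kk
K/I-2 un ·: Kk
K/II-1 aff I-1×I-2: kk
K/II-2 un ·: KK|Kk
K/III-1 ? II-1×II-2: Kk|kk
K/III-2 ? II-1×II-2: Kk|kk
⇒ K over [I-1,I-2,II-1,II-2,III-1,III-2]: 5 consistent
P/I-1 ? ·: Pp|pp
P/I-2 un ·: Pp
P/II-1 aff I-1×I-2: pp
P/II-2 un ·: PP|Pp
P/III-1 un II-1×II-2: Pp
P/III-2 ? II-1×II-2: Pp|pp
⇒ P over [I-1,I-2,II-1,II-2,III-1,III-2]: 6 consistent
Z/I-1 ? ·: ZZ|Zz|zz
Z/I-2 ? ·: ZZ|Zz|zz
Z/II-1 un I-1×I-2: ZZ|Zz
Z/II-2 un ·: ZZ|Zz
Z/III-1 un II-1×II-2: ZZ|Zz
Z/III-2 ? II-1×II-2: ZZ|Zz|zz
⇒ Z over [I-1,I-2,II-1,II-2,III-1,III-2]: 90 consistent

III-1 ∈ {Kk Pp ZZ, Kk Pp Zz, kk Pp ZZ, kk Pp Zz}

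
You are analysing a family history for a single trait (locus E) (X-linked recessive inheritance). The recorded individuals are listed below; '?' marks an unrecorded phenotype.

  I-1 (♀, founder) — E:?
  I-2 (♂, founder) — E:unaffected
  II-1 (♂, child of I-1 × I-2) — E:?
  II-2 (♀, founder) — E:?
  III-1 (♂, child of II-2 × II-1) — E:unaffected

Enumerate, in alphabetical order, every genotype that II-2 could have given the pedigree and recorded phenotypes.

II-2 ∈ {X^EX^E, X^EX^e}

E/I-1 ? ·: X^EX^E|X^EX^e|X^eX^e
E/I-2 un ·: X^EY
E/II-1 ? I-1×I-2: X^EY|X^eY
E/II-2 ? ·: X^EX^E|X^EX^e
E/III-1 un II-2×II-1: X^EY
⇒ E over [I-1,I-2,II-1,II-2,III-1]: 8 consistent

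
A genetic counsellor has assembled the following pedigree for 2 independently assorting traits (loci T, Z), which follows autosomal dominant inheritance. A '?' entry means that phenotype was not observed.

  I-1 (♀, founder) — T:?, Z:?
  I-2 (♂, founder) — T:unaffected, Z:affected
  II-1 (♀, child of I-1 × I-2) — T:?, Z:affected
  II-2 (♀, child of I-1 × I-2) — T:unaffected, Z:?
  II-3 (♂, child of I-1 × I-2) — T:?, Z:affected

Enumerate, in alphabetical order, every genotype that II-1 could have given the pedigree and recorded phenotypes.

II-1 ∈ {Tt ZZ, Tt Zz, tt ZZ, tt Zz}

T/I-1 ? ·: tt|Tt
T/I-2 un ·: tt
T/II-1 ? I-1×I-2: tt|Tt
T/II-2 un I-1×I-2: tt
T/II-3 ? I-1×I-2: tt|Tt
⇒ T over [I-1,I-2,II-1,II-2,II-3]: 5 consistent
Z/I-1 ? ·: zz|Zz|ZZ
Z/I-2 aff ·: Zz|ZZ
Z/II-1 aff I-1×I-2: Zz|ZZ
Z/II-2 ? I-1×I-2: zz|Zz|ZZ
Z/II-3 aff I-1×I-2: Zz|ZZ
⇒ Z over [I-1,I-2,II-1,II-2,II-3]: 32 consistent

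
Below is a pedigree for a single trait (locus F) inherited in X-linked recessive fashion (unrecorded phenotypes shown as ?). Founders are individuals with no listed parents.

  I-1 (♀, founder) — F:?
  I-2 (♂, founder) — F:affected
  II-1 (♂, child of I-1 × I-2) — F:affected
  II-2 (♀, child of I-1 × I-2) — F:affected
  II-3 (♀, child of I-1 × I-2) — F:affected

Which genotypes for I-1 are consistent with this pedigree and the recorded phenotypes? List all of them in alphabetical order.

F/I-1 ? ·: X^FX^f|X^fX^f
F/I-2 aff ·: X^fY
F/II-1 aff I-1×I-2: X^fY
F/II-2 aff I-1×I-2: X^fX^f
F/II-3 aff I-1×I-2: X^fX^f
⇒ F over [I-1,I-2,II-1,II-2,II-3]: 2 consistent

I-1 ∈ {X^FX^f, X^fX^f}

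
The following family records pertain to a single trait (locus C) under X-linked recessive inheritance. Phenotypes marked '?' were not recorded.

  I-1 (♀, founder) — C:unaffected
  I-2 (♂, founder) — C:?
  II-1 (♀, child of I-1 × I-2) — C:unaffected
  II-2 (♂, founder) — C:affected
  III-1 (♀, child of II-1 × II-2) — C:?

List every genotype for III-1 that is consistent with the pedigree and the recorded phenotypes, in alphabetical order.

III-1 ∈ {X^CX^c, X^cX^c}

C/I-1 un ·: X^CX^C|X^CX^c
C/I-2 ? ·: X^CY|X^cY
C/II-1 un I-1×I-2: X^CX^C|X^CX^c
C/II-2 aff ·: X^cY
C/III-1 ? II-1×II-2: X^CX^c|X^cX^c
⇒ C over [I-1,I-2,II-1,II-2,III-1]: 8 consistent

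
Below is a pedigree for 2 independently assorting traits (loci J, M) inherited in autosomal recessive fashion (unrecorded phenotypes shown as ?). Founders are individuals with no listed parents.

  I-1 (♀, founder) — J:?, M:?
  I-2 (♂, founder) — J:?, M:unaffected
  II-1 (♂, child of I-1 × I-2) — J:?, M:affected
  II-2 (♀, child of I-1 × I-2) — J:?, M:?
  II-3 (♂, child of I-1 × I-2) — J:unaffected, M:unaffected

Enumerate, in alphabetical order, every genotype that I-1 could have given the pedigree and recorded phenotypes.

J/I-1 ? ·: JJ|Jj|jj
J/I-2 ? ·: JJ|Jj|jj
J/II-1 ? I-1×I-2: JJ|Jj|jj
J/II-2 ? I-1×I-2: JJ|Jj|jj
J/II-3 un I-1×I-2: JJ|Jj
⇒ J over [I-1,I-2,II-1,II-2,II-3]: 45 consistent
M/I-1 ? ·: Mm|mm
M/I-2 un ·: Mm
M/II-1 aff I-1×I-2: mm
M/II-2 ? I-1×I-2: MM|Mm|mm
M/II-3 un I-1×I-2: MM|Mm
⇒ M over [I-1,I-2,II-1,II-2,II-3]: 8 consistent

I-1 ∈ {JJ Mm, JJ mm, Jj Mm, Jj mm, jj Mm, jj mm}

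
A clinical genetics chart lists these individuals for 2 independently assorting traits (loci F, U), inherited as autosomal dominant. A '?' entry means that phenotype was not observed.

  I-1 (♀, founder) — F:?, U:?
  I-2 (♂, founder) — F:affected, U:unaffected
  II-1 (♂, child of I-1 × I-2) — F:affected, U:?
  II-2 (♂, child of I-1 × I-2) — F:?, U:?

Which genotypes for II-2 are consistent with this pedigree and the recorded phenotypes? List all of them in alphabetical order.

II-2 ∈ {FF Uu, FF uu, Ff Uu, Ff uu, ff Uu, ff uu}

F/I-1 ? ·: ff|Ff|FF
F/I-2 aff ·: Ff|FF
F/II-1 aff I-1×I-2: Ff|FF
F/II-2 ? I-1×I-2: ff|Ff|FF
⇒ F over [I-1,I-2,II-1,II-2]: 18 consistent
U/I-1 ? ·: uu|Uu|UU
U/I-2 un ·: uu
U/II-1 ? I-1×I-2: uu|Uu
U/II-2 ? I-1×I-2: uu|Uu
⇒ U over [I-1,I-2,II-1,II-2]: 6 consistent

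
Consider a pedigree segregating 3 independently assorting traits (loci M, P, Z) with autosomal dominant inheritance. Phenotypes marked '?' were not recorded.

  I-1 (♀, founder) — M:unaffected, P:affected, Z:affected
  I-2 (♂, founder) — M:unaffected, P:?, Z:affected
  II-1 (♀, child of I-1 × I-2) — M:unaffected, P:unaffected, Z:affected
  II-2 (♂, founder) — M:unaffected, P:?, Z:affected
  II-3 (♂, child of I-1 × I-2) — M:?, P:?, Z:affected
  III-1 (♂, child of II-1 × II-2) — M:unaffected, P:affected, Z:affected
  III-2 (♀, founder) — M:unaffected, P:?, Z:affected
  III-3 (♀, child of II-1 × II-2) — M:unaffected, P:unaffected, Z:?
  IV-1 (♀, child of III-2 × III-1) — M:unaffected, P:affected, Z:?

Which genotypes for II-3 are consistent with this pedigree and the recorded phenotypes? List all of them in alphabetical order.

M/I-1 un ·: mm
M/I-2 un ·: mm
M/II-1 un I-1×I-2: mm
M/II-2 un ·: mm
M/II-3 ? I-1×I-2: mm
M/III-1 un II-1×II-2: mm
M/III-2 un ·: mm
M/III-3 un II-1×II-2: mm
M/IV-1 un III-2×III-1: mm
⇒ M over [I-1,I-2,II-1,II-2,II-3,III-1,III-2,III-3,IV-1]: 1 consistent
P/I-1 aff ·: Pp
P/I-2 ? ·: pp|Pp
P/II-1 un I-1×I-2: pp
P/II-2 ? ·: Pp
P/II-3 ? I-1×I-2: pp|Pp|PP
P/III-1 aff II-1×II-2: Pp
P/III-2 ? ·: pp|Pp|PP
P/III-3 un II-1×II-2: pp
P/IV-1 aff III-2×III-1: Pp|PP
⇒ P over [I-1,I-2,II-1,II-2,II-3,III-1,III-2,III-3,IV-1]: 25 consistent
Z/I-1 aff ·: Zz|ZZ
Z/I-2 aff ·: Zz|ZZ
Z/II-1 aff I-1×I-2: Zz|ZZ
Z/II-2 aff ·: Zz|ZZ
Z/II-3 aff I-1×I-2: Zz|ZZ
Z/III-1 aff II-1×II-2: Zz|ZZ
Z/III-2 aff ·: Zz|ZZ
Z/III-3 ? II-1×II-2: zz|Zz|ZZ
Z/IV-1 ? III-2×III-1: zz|Zz|ZZ
⇒ Z over [I-1,I-2,II-1,II-2,II-3,III-1,III-2,III-3,IV-1]: 373 consistent

II-3 ∈ {mm PP ZZ, mm PP Zz, mm Pp ZZ, mm Pp Zz, mm pp ZZ, mm pp Zz}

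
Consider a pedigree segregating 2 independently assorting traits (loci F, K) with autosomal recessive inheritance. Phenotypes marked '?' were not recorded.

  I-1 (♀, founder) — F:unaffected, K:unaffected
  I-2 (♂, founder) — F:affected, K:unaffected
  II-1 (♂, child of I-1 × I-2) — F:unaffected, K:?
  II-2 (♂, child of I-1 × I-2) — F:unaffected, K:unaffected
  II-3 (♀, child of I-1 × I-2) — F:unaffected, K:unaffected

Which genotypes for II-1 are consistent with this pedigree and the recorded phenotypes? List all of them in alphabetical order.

II-1 ∈ {Ff KK, Ff Kk, Ff kk}

F/I-1 un ·: FF|Ff
F/I-2 aff ·: ff
F/II-1 un I-1×I-2: Ff
F/II-2 un I-1×I-2: Ff
F/II-3 un I-1×I-2: Ff
⇒ F over [I-1,I-2,II-1,II-2,II-3]: 2 consistent
K/I-1 un ·: KK|Kk
K/I-2 un ·: KK|Kk
K/II-1 ? I-1×I-2: KK|Kk|kk
K/II-2 un I-1×I-2: KK|Kk
K/II-3 un I-1×I-2: KK|Kk
⇒ K over [I-1,I-2,II-1,II-2,II-3]: 29 consistent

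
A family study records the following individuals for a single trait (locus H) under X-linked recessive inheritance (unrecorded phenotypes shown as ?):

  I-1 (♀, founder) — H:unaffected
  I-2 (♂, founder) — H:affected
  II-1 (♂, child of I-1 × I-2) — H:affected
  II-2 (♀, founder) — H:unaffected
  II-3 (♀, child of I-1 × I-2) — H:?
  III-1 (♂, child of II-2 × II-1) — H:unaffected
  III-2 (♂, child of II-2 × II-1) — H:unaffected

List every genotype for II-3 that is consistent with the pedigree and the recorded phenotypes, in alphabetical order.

II-3 ∈ {X^HX^h, X^hX^h}

H/I-1 un ·: X^HX^h
H/I-2 aff ·: X^hY
H/II-1 aff I-1×I-2: X^hY
H/II-2 un ·: X^HX^H|X^HX^h
H/II-3 ? I-1×I-2: X^HX^h|X^hX^h
H/III-1 un II-2×II-1: X^HY
H/III-2 un II-2×II-1: X^HY
⇒ H over [I-1,I-2,II-1,II-2,II-3,III-1,III-2]: 4 consistent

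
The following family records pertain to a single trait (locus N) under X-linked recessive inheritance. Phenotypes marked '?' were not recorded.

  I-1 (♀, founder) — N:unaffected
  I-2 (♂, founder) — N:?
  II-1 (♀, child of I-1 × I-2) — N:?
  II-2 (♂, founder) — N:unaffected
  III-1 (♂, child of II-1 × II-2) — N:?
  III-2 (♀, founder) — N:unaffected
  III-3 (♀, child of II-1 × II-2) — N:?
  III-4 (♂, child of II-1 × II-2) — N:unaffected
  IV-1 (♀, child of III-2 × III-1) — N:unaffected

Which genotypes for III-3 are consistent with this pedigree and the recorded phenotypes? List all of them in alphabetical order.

N/I-1 un ·: X^NX^N|X^NX^n
N/I-2 ? ·: X^NY|X^nY
N/II-1 ? I-1×I-2: X^NX^N|X^NX^n
N/II-2 un ·: X^NY
N/III-1 ? II-1×II-2: X^NY|X^nY
N/III-2 un ·: X^NX^N|X^NX^n
N/III-3 ? II-1×II-2: X^NX^N|X^NX^n
N/III-4 un II-1×II-2: X^NY
N/IV-1 un III-2×III-1: X^NX^N|X^NX^n
⇒ N over [I-1,I-2,II-1,II-2,III-1,III-2,III-3,III-4,IV-1]: 36 consistent

III-3 ∈ {X^NX^N, X^NX^n}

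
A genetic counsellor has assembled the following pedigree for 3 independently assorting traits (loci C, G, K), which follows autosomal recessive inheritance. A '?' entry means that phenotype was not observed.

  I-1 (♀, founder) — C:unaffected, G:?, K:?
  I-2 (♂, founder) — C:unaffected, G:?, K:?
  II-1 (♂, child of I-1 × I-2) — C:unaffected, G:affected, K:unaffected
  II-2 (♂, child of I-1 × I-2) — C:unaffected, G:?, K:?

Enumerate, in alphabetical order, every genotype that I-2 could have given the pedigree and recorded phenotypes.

I-2 ∈ {CC Gg KK, CC Gg Kk, CC Gg kk, CC gg KK, CC gg Kk, CC gg kk, Cc Gg KK, Cc Gg Kk, Cc Gg kk, Cc gg KK, Cc gg Kk, Cc gg kk}

C/I-1 un ·: CC|Cc
C/I-2 un ·: CC|Cc
C/II-1 un I-1×I-2: CC|Cc
C/II-2 un I-1×I-2: CC|Cc
⇒ C over [I-1,I-2,II-1,II-2]: 13 consistent
G/I-1 ? ·: Gg|gg
G/I-2 ? ·: Gg|gg
G/II-1 aff I-1×I-2: gg
G/II-2 ? I-1×I-2: GG|Gg|gg
⇒ G over [I-1,I-2,II-1,II-2]: 8 consistent
K/I-1 ? ·: KK|Kk|kk
K/I-2 ? ·: KK|Kk|kk
K/II-1 un I-1×I-2: KK|Kk
K/II-2 ? I-1×I-2: KK|Kk|kk
⇒ K over [I-1,I-2,II-1,II-2]: 21 consistent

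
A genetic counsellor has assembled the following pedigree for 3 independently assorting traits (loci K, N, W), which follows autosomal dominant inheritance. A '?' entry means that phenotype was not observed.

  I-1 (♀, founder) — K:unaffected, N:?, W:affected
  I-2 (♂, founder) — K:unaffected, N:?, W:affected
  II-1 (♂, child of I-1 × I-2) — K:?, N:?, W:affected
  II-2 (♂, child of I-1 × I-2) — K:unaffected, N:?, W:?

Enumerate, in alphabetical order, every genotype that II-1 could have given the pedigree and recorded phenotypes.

II-1 ∈ {kk NN WW, kk NN Ww, kk Nn WW, kk Nn Ww, kk nn WW, kk nn Ww}

K/I-1 un ·: kk
K/I-2 un ·: kk
K/II-1 ? I-1×I-2: kk
K/II-2 un I-1×I-2: kk
⇒ K over [I-1,I-2,II-1,II-2]: 1 consistent
N/I-1 ? ·: nn|Nn|NN
N/I-2 ? ·: nn|Nn|NN
N/II-1 ? I-1×I-2: nn|Nn|NN
N/II-2 ? I-1×I-2: nn|Nn|NN
⇒ N over [I-1,I-2,II-1,II-2]: 29 consistent
W/I-1 aff ·: Ww|WW
W/I-2 aff ·: Ww|WW
W/II-1 aff I-1×I-2: Ww|WW
W/II-2 ? I-1×I-2: ww|Ww|WW
⇒ W over [I-1,I-2,II-1,II-2]: 15 consistent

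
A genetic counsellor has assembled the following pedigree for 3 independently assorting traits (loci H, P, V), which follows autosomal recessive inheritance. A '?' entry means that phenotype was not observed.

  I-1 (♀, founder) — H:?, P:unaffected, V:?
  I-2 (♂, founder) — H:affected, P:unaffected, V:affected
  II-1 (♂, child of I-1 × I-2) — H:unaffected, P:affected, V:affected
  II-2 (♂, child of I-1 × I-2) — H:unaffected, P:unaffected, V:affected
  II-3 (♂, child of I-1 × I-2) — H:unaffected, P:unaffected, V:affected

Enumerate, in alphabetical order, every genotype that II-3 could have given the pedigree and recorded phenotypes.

H/I-1 ? ·: HH|Hh
H/I-2 aff ·: hh
H/II-1 un I-1×I-2: Hh
H/II-2 un I-1×I-2: Hh
H/II-3 un I-1×I-2: Hh
⇒ H over [I-1,I-2,II-1,II-2,II-3]: 2 consistent
P/I-1 un ·: Pp
P/I-2 un ·: Pp
P/II-1 aff I-1×I-2: pp
P/II-2 un I-1×I-2: PP|Pp
P/II-3 un I-1×I-2: PP|Pp
⇒ P over [I-1,I-2,II-1,II-2,II-3]: 4 consistent
V/I-1 ? ·: Vv|vv
V/I-2 aff ·: vv
V/II-1 aff I-1×I-2: vv
V/II-2 aff I-1×I-2: vv
V/II-3 aff I-1×I-2: vv
⇒ V over [I-1,I-2,II-1,II-2,II-3]: 2 consistent

II-3 ∈ {Hh PP vv, Hh Pp vv}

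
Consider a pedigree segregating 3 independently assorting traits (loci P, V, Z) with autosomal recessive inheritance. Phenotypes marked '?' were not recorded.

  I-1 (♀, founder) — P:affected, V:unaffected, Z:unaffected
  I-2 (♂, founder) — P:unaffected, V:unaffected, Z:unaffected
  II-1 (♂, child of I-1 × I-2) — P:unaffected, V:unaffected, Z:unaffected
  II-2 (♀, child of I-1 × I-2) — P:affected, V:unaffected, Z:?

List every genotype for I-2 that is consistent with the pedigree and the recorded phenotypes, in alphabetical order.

I-2 ∈ {Pp VV ZZ, Pp VV Zz, Pp Vv ZZ, Pp Vv Zz}

P/I-1 aff ·: pp
P/I-2 un ·: Pp
P/II-1 un I-1×I-2: Pp
P/II-2 aff I-1×I-2: pp
⇒ P over [I-1,I-2,II-1,II-2]: 1 consistent
V/I-1 un ·: VV|Vv
V/I-2 un ·: VV|Vv
V/II-1 un I-1×I-2: VV|Vv
V/II-2 un I-1×I-2: VV|Vv
⇒ V over [I-1,I-2,II-1,II-2]: 13 consistent
Z/I-1 un ·: ZZ|Zz
Z/I-2 un ·: ZZ|Zz
Z/II-1 un I-1×I-2: ZZ|Zz
Z/II-2 ? I-1×I-2: ZZ|Zz|zz
⇒ Z over [I-1,I-2,II-1,II-2]: 15 consistent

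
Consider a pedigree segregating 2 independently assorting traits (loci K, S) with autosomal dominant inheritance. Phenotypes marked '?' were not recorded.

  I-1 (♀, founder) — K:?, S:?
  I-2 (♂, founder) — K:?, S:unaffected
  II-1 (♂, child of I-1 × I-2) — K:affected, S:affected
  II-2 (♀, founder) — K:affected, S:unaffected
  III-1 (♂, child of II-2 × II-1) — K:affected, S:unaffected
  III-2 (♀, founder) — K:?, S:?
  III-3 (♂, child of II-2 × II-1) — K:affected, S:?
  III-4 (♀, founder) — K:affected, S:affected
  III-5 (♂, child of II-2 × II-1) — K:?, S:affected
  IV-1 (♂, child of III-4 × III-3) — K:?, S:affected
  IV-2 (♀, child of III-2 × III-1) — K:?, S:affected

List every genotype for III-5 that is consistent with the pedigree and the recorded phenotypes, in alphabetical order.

III-5 ∈ {KK Ss, Kk Ss, kk Ss}

K/I-1 ? ·: kk|Kk|KK
K/I-2 ? ·: kk|Kk|KK
K/II-1 aff I-1×I-2: Kk|KK
K/II-2 aff ·: Kk|KK
K/III-1 aff II-2×II-1: Kk|KK
K/III-2 ? ·: kk|Kk|KK
K/III-3 aff II-2×II-1: Kk|KK
K/III-4 aff ·: Kk|KK
K/III-5 ? II-2×II-1: kk|Kk|KK
K/IV-1 ? III-4×III-3: kk|Kk|KK
K/IV-2 ? III-2×III-1: kk|Kk|KK
⇒ K over [I-1,I-2,II-1,II-2,III-1,III-2,III-3,III-4,III-5,IV-1,IV-2]: 3832 consistent
S/I-1 ? ·: Ss|SS
S/I-2 un ·: ss
S/II-1 aff I-1×I-2: Ss
S/II-2 un ·: ss
S/III-1 un II-2×II-1: ss
S/III-2 ? ·: Ss|SS
S/III-3 ? II-2×II-1: ss|Ss
S/III-4 aff ·: Ss|SS
S/III-5 aff II-2×II-1: Ss
S/IV-1 aff III-4×III-3: Ss|SS
S/IV-2 aff III-2×III-1: Ss
⇒ S over [I-1,I-2,II-1,II-2,III-1,III-2,III-3,III-4,III-5,IV-1,IV-2]: 24 consistent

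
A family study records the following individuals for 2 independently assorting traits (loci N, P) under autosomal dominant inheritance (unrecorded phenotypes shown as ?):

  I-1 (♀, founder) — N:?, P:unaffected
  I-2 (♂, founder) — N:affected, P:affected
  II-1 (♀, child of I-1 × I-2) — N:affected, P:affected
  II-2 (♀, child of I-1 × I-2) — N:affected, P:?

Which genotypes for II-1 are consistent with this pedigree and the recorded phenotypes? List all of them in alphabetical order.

N/I-1 ? ·: nn|Nn|NN
N/I-2 aff ·: Nn|NN
N/II-1 aff I-1×I-2: Nn|NN
N/II-2 aff I-1×I-2: Nn|NN
⇒ N over [I-1,I-2,II-1,II-2]: 15 consistent
P/I-1 un ·: pp
P/I-2 aff ·: Pp|PP
P/II-1 aff I-1×I-2: Pp
P/II-2 ? I-1×I-2: pp|Pp
⇒ P over [I-1,I-2,II-1,II-2]: 3 consistent

II-1 ∈ {NN Pp, Nn Pp}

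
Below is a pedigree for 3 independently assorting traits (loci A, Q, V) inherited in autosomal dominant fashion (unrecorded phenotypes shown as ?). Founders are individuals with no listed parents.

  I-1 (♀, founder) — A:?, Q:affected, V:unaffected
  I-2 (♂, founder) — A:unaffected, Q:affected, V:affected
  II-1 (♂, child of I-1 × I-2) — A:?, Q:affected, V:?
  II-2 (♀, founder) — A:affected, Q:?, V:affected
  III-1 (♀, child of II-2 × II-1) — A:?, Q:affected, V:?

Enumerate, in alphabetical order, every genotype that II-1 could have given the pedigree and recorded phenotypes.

A/I-1 ? ·: aa|Aa|AA
A/I-2 un ·: aa
A/II-1 ? I-1×I-2: aa|Aa
A/II-2 aff ·: Aa|AA
A/III-1 ? II-2×II-1: aa|Aa|AA
⇒ A over [I-1,I-2,II-1,II-2,III-1]: 16 consistent
Q/I-1 aff ·: Qq|QQ
Q/I-2 aff ·: Qq|QQ
Q/II-1 aff I-1×I-2: Qq|QQ
Q/II-2 ? ·: qq|Qq|QQ
Q/III-1 aff II-2×II-1: Qq|QQ
⇒ Q over [I-1,I-2,II-1,II-2,III-1]: 31 consistent
V/I-1 un ·: vv
V/I-2 aff ·: Vv|VV
V/II-1 ? I-1×I-2: vv|Vv
V/II-2 aff ·: Vv|VV
V/III-1 ? II-2×II-1: vv|Vv|VV
⇒ V over [I-1,I-2,II-1,II-2,III-1]: 13 consistent

II-1 ∈ {Aa QQ Vv, Aa QQ vv, Aa Qq Vv, Aa Qq vv, aa QQ Vv, aa QQ vv, aa Qq Vv, aa Qq vv}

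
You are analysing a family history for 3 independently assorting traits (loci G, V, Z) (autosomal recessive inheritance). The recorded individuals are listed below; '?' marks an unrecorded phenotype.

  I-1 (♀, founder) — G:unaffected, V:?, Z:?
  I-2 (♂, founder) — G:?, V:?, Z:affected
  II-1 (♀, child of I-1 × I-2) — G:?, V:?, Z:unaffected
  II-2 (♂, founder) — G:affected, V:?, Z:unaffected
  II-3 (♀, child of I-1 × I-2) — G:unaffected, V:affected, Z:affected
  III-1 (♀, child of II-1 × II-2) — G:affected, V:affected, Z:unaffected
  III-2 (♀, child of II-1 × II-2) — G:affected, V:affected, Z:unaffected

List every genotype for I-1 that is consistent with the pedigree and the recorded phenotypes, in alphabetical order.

I-1 ∈ {GG Vv Zz, GG vv Zz, Gg Vv Zz, Gg vv Zz}

G/I-1 un ·: GG|Gg
G/I-2 ? ·: GG|Gg|gg
G/II-1 ? I-1×I-2: Gg|gg
G/II-2 aff ·: gg
G/II-3 un I-1×I-2: GG|Gg
G/III-1 aff II-1×II-2: gg
G/III-2 aff II-1×II-2: gg
⇒ G over [I-1,I-2,II-1,II-2,II-3,III-1,III-2]: 11 consistent
V/I-1 ? ·: Vv|vv
V/I-2 ? ·: Vv|vv
V/II-1 ? I-1×I-2: Vv|vv
V/II-2 ? ·: Vv|vv
V/II-3 aff I-1×I-2: vv
V/III-1 aff II-1×II-2: vv
V/III-2 aff II-1×II-2: vv
⇒ V over [I-1,I-2,II-1,II-2,II-3,III-1,III-2]: 14 consistent
Z/I-1 ? ·: Zz
Z/I-2 aff ·: zz
Z/II-1 un I-1×I-2: Zz
Z/II-2 un ·: ZZ|Zz
Z/II-3 aff I-1×I-2: zz
Z/III-1 un II-1×II-2: ZZ|Zz
Z/III-2 un II-1×II-2: ZZ|Zz
⇒ Z over [I-1,I-2,II-1,II-2,II-3,III-1,III-2]: 8 consistent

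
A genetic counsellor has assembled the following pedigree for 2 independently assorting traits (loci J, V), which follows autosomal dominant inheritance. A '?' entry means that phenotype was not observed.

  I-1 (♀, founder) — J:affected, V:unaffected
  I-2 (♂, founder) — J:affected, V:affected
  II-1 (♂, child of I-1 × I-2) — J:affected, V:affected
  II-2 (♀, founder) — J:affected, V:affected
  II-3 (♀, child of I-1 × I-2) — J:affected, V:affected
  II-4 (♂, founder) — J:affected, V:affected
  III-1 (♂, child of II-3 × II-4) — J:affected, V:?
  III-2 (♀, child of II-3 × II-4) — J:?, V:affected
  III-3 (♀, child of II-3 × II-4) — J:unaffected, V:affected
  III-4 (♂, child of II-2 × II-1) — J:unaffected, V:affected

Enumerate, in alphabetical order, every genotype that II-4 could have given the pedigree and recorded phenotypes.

J/I-1 aff ·: Jj|JJ
J/I-2 aff ·: Jj|JJ
J/II-1 aff I-1×I-2: Jj
J/II-2 aff ·: Jj
J/II-3 aff I-1×I-2: Jj
J/II-4 aff ·: Jj
J/III-1 aff II-3×II-4: Jj|JJ
J/III-2 ? II-3×II-4: jj|Jj|JJ
J/III-3 un II-3×II-4: jj
J/III-4 un II-2×II-1: jj
⇒ J over [I-1,I-2,II-1,II-2,II-3,II-4,III-1,III-2,III-3,III-4]: 18 consistent
V/I-1 un ·: vv
V/I-2 aff ·: Vv|VV
V/II-1 aff I-1×I-2: Vv
V/II-2 aff ·: Vv|VV
V/II-3 aff I-1×I-2: Vv
V/II-4 aff ·: Vv|VV
V/III-1 ? II-3×II-4: vv|Vv|VV
V/III-2 aff II-3×II-4: Vv|VV
V/III-3 aff II-3×II-4: Vv|VV
V/III-4 aff II-2×II-1: Vv|VV
⇒ V over [I-1,I-2,II-1,II-2,II-3,II-4,III-1,III-2,III-3,III-4]: 160 consistent

II-4 ∈ {Jj VV, Jj Vv}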